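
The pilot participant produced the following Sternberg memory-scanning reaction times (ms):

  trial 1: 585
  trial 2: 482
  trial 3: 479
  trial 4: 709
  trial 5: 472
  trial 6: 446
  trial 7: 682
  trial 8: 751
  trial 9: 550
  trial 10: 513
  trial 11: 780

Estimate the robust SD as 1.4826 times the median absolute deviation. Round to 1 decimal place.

Sorted: 446, 472, 479, 482, 513, 550, 585, 682, 709, 751, 780 → median = 550
|x − 550| sorted: 0, 35, 37, 68, 71, 78, 104, 132, 159, 201, 230 → MAD = 78
Robust SD ≈ 1.4826 × 78 = 115.643

115.6 ms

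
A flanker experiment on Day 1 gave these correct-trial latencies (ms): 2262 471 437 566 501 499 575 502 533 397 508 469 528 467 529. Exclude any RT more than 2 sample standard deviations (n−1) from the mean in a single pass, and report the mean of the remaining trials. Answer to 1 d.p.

498.7 ms

n = 15, ΣRT = 9244, M = 616.267
Σ(x−M)² = 2932108.93; s = √(2932108.93/14) = 457.642
Cutoffs: 616.267 ± 2·457.642 → [-299.0, 1531.6]
Outside: 2262 → excluded.
Retained (n=14): Σ = 6982, mean = 6982/14 = 498.714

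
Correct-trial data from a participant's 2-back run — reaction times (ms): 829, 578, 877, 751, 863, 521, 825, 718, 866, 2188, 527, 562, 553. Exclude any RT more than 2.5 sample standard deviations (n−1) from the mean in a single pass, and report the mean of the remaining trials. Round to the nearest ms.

n = 13, ΣRT = 10658, M = 819.846
Σ(x−M)² = 2265575.69; s = √(2265575.69/12) = 434.509
Cutoffs: 819.846 ± 2.5·434.509 → [-266.4, 1906.1]
Outside: 2188 → excluded.
Retained (n=12): Σ = 8470, mean = 8470/12 = 705.833

706 ms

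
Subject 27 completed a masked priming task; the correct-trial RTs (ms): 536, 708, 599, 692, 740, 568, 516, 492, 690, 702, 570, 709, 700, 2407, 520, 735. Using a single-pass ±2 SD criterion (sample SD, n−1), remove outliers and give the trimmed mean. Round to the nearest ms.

632 ms

n = 16, ΣRT = 11884, M = 742.750
Σ(x−M)² = 3068687.00; s = √(3068687.00/15) = 452.304
Cutoffs: 742.750 ± 2·452.304 → [-161.9, 1647.4]
Outside: 2407 → excluded.
Retained (n=15): Σ = 9477, mean = 9477/15 = 631.800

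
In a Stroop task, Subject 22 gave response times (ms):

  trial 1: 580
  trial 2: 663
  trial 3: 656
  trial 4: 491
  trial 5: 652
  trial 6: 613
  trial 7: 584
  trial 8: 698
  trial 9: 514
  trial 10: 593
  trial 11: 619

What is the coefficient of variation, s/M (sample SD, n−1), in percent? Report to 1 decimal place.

10.4%

n = 11, Σ = 6663, M = 605.7273
Σ(x−M)² = 39564.182; s = √(39564.182/10) = 62.9001
CV = 62.9001 / 605.7273 = 0.10384 = 10.384%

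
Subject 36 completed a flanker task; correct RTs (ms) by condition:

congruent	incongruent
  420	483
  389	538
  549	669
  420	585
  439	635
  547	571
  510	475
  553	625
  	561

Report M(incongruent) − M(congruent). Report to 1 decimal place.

M(congruent) = 3827/8 = 478.375
M(incongruent) = 5142/9 = 571.333
Difference = 571.333 − 478.375 = 92.958 ms

93.0 ms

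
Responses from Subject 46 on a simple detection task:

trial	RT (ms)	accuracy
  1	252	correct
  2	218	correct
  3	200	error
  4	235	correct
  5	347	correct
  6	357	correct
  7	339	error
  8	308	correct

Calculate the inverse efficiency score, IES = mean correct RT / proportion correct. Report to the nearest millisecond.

Correct trials (n=6): 252, 218, 235, 347, 357, 308
Mean correct RT = 1717/6 = 286.1667 ms
Proportion correct = 6/8
IES = 286.1667 / (6/8) = 381.556 ms

382 ms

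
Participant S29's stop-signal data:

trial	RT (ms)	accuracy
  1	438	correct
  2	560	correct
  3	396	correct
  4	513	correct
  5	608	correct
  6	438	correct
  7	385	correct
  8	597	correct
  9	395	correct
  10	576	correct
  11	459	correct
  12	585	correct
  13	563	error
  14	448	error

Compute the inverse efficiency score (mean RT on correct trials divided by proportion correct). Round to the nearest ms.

Correct trials (n=12): 438, 560, 396, 513, 608, 438, 385, 597, 395, 576, 459, 585
Mean correct RT = 5950/12 = 495.8333 ms
Proportion correct = 12/14
IES = 495.8333 / (12/14) = 578.472 ms

578 ms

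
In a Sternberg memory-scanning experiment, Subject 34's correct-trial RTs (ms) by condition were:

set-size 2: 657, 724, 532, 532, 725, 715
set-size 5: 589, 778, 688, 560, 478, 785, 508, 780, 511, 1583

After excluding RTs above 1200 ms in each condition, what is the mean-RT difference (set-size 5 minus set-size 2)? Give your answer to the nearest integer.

set-size 5: exclude 1583
M(set-size 2) = 3885/6 = 647.500
M(set-size 5) = 5677/9 = 630.778
Difference = 630.778 − 647.500 = -16.722 ms

-17 ms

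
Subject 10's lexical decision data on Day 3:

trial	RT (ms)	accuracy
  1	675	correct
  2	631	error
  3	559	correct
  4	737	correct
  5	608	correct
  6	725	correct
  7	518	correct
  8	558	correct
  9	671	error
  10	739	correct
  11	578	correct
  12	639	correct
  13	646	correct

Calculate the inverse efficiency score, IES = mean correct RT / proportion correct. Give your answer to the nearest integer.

Correct trials (n=11): 675, 559, 737, 608, 725, 518, 558, 739, 578, 639, 646
Mean correct RT = 6982/11 = 634.7273 ms
Proportion correct = 11/13
IES = 634.7273 / (11/13) = 750.132 ms

750 ms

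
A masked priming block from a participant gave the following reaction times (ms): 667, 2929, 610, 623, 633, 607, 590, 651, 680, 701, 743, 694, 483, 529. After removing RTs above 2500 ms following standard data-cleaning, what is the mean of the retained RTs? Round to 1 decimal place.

Excluded: 2929
Retained (n=13): Σ = 8211
Mean = 8211/13 = 631.6154

631.6 ms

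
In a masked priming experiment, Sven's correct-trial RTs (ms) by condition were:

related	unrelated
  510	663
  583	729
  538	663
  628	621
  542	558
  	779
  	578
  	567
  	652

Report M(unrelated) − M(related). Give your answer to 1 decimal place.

M(related) = 2801/5 = 560.200
M(unrelated) = 5810/9 = 645.556
Difference = 645.556 − 560.200 = 85.356 ms

85.4 ms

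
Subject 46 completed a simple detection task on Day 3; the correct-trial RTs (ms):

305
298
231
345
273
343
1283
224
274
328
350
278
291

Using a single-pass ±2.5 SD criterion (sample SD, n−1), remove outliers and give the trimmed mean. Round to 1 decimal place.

n = 13, ΣRT = 4823, M = 371.000
Σ(x−M)² = 920450.00; s = √(920450.00/12) = 276.955
Cutoffs: 371.000 ± 2.5·276.955 → [-321.4, 1063.4]
Outside: 1283 → excluded.
Retained (n=12): Σ = 3540, mean = 3540/12 = 295.000

295.0 ms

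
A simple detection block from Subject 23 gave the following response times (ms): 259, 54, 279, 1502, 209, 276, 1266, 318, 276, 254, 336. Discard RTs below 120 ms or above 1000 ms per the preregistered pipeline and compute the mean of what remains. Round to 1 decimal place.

275.9 ms

Excluded: 54, 1266, 1502
Retained (n=8): Σ = 2207
Mean = 2207/8 = 275.8750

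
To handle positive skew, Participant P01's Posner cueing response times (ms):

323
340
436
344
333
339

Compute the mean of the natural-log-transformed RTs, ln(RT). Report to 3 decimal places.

5.860

ln(RT): 5.7777, 5.8289, 6.0776, 5.8406, 5.8081, 5.8260
Σ ln(RT) = 35.1590
Mean = 35.1590/6 = 5.85984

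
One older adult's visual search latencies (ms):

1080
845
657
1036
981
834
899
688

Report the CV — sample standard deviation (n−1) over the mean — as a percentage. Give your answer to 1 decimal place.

17.5%

n = 8, Σ = 7020, M = 877.5000
Σ(x−M)² = 164782.000; s = √(164782.000/7) = 153.4284
CV = 153.4284 / 877.5000 = 0.17485 = 17.485%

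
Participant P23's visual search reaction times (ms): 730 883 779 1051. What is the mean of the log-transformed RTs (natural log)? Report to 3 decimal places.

6.748

ln(RT): 6.5930, 6.7833, 6.6580, 6.9575
Σ ln(RT) = 26.9919
Mean = 26.9919/4 = 6.74797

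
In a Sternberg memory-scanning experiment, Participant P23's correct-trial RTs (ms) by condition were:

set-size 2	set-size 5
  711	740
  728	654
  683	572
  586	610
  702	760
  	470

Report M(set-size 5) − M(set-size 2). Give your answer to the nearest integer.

-48 ms

M(set-size 2) = 3410/5 = 682.000
M(set-size 5) = 3806/6 = 634.333
Difference = 634.333 − 682.000 = -47.667 ms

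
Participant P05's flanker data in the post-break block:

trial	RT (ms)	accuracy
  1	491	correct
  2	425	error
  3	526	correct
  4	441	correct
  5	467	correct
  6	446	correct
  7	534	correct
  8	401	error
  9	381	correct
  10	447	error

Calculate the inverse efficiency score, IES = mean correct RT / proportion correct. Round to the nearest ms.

671 ms

Correct trials (n=7): 491, 526, 441, 467, 446, 534, 381
Mean correct RT = 3286/7 = 469.4286 ms
Proportion correct = 7/10
IES = 469.4286 / (7/10) = 670.612 ms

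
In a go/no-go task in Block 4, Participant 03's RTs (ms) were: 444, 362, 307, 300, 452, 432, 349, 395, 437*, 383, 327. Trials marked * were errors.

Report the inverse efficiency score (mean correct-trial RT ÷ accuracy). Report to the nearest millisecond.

413 ms

Correct trials (n=10): 444, 362, 307, 300, 452, 432, 349, 395, 383, 327
Mean correct RT = 3751/10 = 375.1000 ms
Proportion correct = 10/11
IES = 375.1000 / (10/11) = 412.610 ms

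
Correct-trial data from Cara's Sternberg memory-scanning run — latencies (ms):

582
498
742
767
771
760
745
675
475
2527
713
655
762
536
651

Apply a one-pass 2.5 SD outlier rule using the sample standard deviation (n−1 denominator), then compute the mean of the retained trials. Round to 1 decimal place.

666.6 ms

n = 15, ΣRT = 11859, M = 790.600
Σ(x−M)² = 3373035.60; s = √(3373035.60/14) = 490.847
Cutoffs: 790.600 ± 2.5·490.847 → [-436.5, 2017.7]
Outside: 2527 → excluded.
Retained (n=14): Σ = 9332, mean = 9332/14 = 666.571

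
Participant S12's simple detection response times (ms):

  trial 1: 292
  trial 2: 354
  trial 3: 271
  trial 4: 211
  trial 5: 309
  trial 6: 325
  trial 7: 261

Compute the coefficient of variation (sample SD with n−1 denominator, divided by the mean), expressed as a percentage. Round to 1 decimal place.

16.2%

n = 7, Σ = 2023, M = 289.0000
Σ(x−M)² = 13122.000; s = √(13122.000/6) = 46.7654
CV = 46.7654 / 289.0000 = 0.16182 = 16.182%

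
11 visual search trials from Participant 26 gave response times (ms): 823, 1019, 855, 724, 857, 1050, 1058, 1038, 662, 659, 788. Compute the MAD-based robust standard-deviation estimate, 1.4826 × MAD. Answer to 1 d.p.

Sorted: 659, 662, 724, 788, 823, 855, 857, 1019, 1038, 1050, 1058 → median = 855
|x − 855| sorted: 0, 2, 32, 67, 131, 164, 183, 193, 195, 196, 203 → MAD = 164
Robust SD ≈ 1.4826 × 164 = 243.146

243.1 ms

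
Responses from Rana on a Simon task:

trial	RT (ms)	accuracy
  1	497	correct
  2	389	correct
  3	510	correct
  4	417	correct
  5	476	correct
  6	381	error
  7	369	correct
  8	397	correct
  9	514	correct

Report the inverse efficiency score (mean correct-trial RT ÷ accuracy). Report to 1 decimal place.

501.9 ms

Correct trials (n=8): 497, 389, 510, 417, 476, 369, 397, 514
Mean correct RT = 3569/8 = 446.1250 ms
Proportion correct = 8/9
IES = 446.1250 / (8/9) = 501.891 ms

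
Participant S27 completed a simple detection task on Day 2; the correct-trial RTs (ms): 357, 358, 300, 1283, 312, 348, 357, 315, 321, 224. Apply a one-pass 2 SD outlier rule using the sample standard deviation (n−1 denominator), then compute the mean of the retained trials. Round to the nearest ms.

n = 10, ΣRT = 4175, M = 417.500
Σ(x−M)² = 846978.50; s = √(846978.50/9) = 306.771
Cutoffs: 417.500 ± 2·306.771 → [-196.0, 1031.0]
Outside: 1283 → excluded.
Retained (n=9): Σ = 2892, mean = 2892/9 = 321.333

321 ms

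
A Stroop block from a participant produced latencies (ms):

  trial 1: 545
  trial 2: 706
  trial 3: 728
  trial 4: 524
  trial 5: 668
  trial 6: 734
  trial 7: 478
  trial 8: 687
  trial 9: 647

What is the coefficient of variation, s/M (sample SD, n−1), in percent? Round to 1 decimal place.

n = 9, Σ = 5717, M = 635.2222
Σ(x−M)² = 72497.556; s = √(72497.556/8) = 95.1956
CV = 95.1956 / 635.2222 = 0.14986 = 14.986%

15.0%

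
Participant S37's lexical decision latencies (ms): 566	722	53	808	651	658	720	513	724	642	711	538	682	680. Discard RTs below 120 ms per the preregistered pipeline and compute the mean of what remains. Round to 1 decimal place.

Excluded: 53
Retained (n=13): Σ = 8615
Mean = 8615/13 = 662.6923

662.7 ms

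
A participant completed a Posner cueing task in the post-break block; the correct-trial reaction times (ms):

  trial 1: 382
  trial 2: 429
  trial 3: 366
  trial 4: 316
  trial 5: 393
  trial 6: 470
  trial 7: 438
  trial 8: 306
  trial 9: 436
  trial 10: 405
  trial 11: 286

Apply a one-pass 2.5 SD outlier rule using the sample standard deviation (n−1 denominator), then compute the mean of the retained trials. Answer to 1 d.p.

n = 11, ΣRT = 4227, M = 384.273
Σ(x−M)² = 36202.18; s = √(36202.18/10) = 60.168
Cutoffs: 384.273 ± 2.5·60.168 → [233.9, 534.7]
No RTs fall outside the cutoffs; all 11 retained. Mean = 4227/11 = 384.273

384.3 ms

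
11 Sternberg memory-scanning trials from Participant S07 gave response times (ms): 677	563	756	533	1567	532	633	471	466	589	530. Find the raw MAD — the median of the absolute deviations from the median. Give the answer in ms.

70 ms

Sorted: 466, 471, 530, 532, 533, 563, 589, 633, 677, 756, 1567 → median = 563
|x − 563|: 114, 0, 193, 30, 1004, 31, 70, 92, 97, 26, 33
Sorted deviations: 0, 26, 30, 31, 33, 70, 92, 97, 114, 193, 1004 → MAD = 70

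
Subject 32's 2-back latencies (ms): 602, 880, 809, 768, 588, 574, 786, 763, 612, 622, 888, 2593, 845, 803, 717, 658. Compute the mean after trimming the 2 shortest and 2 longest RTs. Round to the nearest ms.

Sorted: 574, 588, 602, 612, 622, 658, 717, 763, 768, 786, 803, 809, 845, 880, 888, 2593
Drop lowest 2 (574, 588) and highest 2 (888, 2593)
Remaining (n=12): Σ = 8865, mean = 8865/12 = 738.750

739 ms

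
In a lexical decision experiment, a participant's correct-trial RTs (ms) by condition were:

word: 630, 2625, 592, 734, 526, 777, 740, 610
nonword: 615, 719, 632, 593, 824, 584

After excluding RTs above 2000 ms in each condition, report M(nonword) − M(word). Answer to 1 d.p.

2.7 ms

word: exclude 2625
M(word) = 4609/7 = 658.429
M(nonword) = 3967/6 = 661.167
Difference = 661.167 − 658.429 = 2.738 ms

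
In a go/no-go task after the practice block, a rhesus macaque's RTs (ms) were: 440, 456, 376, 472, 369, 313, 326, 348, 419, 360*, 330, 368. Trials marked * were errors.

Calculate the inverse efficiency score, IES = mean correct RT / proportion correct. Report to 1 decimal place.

Correct trials (n=11): 440, 456, 376, 472, 369, 313, 326, 348, 419, 330, 368
Mean correct RT = 4217/11 = 383.3636 ms
Proportion correct = 11/12
IES = 383.3636 / (11/12) = 418.215 ms

418.2 ms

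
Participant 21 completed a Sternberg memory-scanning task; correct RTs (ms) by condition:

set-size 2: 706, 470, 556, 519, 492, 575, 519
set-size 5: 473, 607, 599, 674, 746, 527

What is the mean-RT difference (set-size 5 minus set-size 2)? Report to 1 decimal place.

M(set-size 2) = 3837/7 = 548.143
M(set-size 5) = 3626/6 = 604.333
Difference = 604.333 − 548.143 = 56.190 ms

56.2 ms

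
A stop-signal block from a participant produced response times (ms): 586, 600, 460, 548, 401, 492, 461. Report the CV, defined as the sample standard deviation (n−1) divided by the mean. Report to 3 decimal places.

0.145

n = 7, Σ = 3548, M = 506.8571
Σ(x−M)² = 32356.857; s = √(32356.857/6) = 73.4358
CV = 73.4358 / 506.8571 = 0.14488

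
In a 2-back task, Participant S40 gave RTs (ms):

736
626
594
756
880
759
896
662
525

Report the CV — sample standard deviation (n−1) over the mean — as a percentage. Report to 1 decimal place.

n = 9, Σ = 6434, M = 714.8889
Σ(x−M)² = 125514.889; s = √(125514.889/8) = 125.2572
CV = 125.2572 / 714.8889 = 0.17521 = 17.521%

17.5%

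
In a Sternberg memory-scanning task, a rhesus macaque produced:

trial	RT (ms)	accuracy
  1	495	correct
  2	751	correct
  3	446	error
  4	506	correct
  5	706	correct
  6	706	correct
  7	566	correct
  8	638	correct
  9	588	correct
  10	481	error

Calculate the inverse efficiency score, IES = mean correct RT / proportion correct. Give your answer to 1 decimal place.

774.4 ms

Correct trials (n=8): 495, 751, 506, 706, 706, 566, 638, 588
Mean correct RT = 4956/8 = 619.5000 ms
Proportion correct = 8/10
IES = 619.5000 / (8/10) = 774.375 ms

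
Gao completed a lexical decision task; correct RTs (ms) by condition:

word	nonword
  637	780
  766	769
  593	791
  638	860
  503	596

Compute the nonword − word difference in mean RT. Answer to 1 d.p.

M(word) = 3137/5 = 627.400
M(nonword) = 3796/5 = 759.200
Difference = 759.200 − 627.400 = 131.800 ms

131.8 ms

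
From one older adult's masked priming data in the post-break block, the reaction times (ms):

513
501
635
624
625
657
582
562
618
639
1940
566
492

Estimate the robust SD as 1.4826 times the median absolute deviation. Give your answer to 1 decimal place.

Sorted: 492, 501, 513, 562, 566, 582, 618, 624, 625, 635, 639, 657, 1940 → median = 618
|x − 618| sorted: 0, 6, 7, 17, 21, 36, 39, 52, 56, 105, 117, 126, 1322 → MAD = 39
Robust SD ≈ 1.4826 × 39 = 57.821

57.8 ms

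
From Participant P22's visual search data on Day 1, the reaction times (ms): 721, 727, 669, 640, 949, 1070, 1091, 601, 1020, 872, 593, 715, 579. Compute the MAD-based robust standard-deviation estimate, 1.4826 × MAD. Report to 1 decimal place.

189.8 ms

Sorted: 579, 593, 601, 640, 669, 715, 721, 727, 872, 949, 1020, 1070, 1091 → median = 721
|x − 721| sorted: 0, 6, 6, 52, 81, 120, 128, 142, 151, 228, 299, 349, 370 → MAD = 128
Robust SD ≈ 1.4826 × 128 = 189.773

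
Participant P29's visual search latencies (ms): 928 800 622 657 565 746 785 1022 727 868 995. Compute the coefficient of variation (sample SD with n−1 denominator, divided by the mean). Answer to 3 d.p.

0.189

n = 11, Σ = 8715, M = 792.2727
Σ(x−M)² = 223488.182; s = √(223488.182/10) = 149.4952
CV = 149.4952 / 792.2727 = 0.18869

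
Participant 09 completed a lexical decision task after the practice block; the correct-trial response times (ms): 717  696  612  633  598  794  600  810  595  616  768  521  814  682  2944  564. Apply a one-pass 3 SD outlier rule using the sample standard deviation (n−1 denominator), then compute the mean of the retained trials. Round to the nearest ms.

n = 16, ΣRT = 12964, M = 810.250
Σ(x−M)² = 4981495.00; s = √(4981495.00/15) = 576.281
Cutoffs: 810.250 ± 3·576.281 → [-918.6, 2539.1]
Outside: 2944 → excluded.
Retained (n=15): Σ = 10020, mean = 10020/15 = 668.000

668 ms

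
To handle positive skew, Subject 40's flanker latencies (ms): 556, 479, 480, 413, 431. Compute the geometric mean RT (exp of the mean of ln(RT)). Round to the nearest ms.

ln(RT): 6.3208, 6.1717, 6.1738, 6.0234, 6.0661
Mean ln(RT) = 30.7558/5 = 6.15116
Geometric mean = exp(6.15116) = 469.26 ms

469 ms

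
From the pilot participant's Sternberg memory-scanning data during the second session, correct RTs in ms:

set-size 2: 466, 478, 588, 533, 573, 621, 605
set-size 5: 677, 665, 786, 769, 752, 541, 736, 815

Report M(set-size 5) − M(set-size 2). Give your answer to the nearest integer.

M(set-size 2) = 3864/7 = 552.000
M(set-size 5) = 5741/8 = 717.625
Difference = 717.625 − 552.000 = 165.625 ms

166 ms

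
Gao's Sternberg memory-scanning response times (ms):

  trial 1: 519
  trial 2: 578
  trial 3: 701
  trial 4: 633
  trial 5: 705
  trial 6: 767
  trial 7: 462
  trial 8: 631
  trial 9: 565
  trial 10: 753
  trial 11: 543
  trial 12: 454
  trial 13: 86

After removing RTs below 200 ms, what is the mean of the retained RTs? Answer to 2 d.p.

609.25 ms

Excluded: 86
Retained (n=12): Σ = 7311
Mean = 7311/12 = 609.2500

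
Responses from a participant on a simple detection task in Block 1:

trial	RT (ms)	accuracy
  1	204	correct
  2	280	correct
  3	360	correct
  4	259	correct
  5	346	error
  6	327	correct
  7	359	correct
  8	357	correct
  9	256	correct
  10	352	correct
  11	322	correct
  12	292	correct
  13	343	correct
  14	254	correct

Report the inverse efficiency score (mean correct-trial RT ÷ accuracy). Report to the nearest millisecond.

Correct trials (n=13): 204, 280, 360, 259, 327, 359, 357, 256, 352, 322, 292, 343, 254
Mean correct RT = 3965/13 = 305.0000 ms
Proportion correct = 13/14
IES = 305.0000 / (13/14) = 328.462 ms

328 ms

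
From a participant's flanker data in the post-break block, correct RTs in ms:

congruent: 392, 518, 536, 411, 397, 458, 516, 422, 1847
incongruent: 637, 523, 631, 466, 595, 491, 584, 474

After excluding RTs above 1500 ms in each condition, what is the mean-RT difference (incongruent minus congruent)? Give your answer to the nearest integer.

congruent: exclude 1847
M(congruent) = 3650/8 = 456.250
M(incongruent) = 4401/8 = 550.125
Difference = 550.125 − 456.250 = 93.875 ms

94 ms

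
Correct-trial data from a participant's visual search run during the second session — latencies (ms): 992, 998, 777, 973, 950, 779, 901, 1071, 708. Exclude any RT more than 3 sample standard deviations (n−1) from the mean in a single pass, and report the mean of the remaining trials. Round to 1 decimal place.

n = 9, ΣRT = 8149, M = 905.444
Σ(x−M)² = 121506.22; s = √(121506.22/8) = 123.241
Cutoffs: 905.444 ± 3·123.241 → [535.7, 1275.2]
No RTs fall outside the cutoffs; all 9 retained. Mean = 8149/9 = 905.444

905.4 ms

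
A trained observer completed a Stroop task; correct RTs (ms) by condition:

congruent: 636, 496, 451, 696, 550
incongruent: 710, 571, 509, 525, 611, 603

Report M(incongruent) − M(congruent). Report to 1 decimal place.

M(congruent) = 2829/5 = 565.800
M(incongruent) = 3529/6 = 588.167
Difference = 588.167 − 565.800 = 22.367 ms

22.4 ms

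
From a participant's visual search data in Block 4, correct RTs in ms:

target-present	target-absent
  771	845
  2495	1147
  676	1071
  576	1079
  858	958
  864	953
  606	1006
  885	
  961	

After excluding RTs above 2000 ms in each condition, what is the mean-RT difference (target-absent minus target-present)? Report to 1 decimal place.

target-present: exclude 2495
M(target-present) = 6197/8 = 774.625
M(target-absent) = 7059/7 = 1008.429
Difference = 1008.429 − 774.625 = 233.804 ms

233.8 ms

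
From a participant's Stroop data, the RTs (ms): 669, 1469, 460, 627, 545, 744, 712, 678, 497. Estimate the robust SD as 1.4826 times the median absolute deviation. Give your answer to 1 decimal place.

111.2 ms

Sorted: 460, 497, 545, 627, 669, 678, 712, 744, 1469 → median = 669
|x − 669| sorted: 0, 9, 42, 43, 75, 124, 172, 209, 800 → MAD = 75
Robust SD ≈ 1.4826 × 75 = 111.195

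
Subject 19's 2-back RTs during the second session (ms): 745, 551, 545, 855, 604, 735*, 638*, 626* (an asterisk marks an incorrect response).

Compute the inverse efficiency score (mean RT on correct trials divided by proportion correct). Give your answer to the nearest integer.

Correct trials (n=5): 745, 551, 545, 855, 604
Mean correct RT = 3300/5 = 660.0000 ms
Proportion correct = 5/8
IES = 660.0000 / (5/8) = 1056.000 ms

1056 ms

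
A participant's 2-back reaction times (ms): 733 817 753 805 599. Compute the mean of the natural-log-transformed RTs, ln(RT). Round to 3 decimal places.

ln(RT): 6.5971, 6.7056, 6.6241, 6.6908, 6.3953
Σ ln(RT) = 33.0130
Mean = 33.0130/5 = 6.60259

6.603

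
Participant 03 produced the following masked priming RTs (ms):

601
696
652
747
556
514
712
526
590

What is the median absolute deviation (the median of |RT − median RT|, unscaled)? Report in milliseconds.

75 ms

Sorted: 514, 526, 556, 590, 601, 652, 696, 712, 747 → median = 601
|x − 601|: 0, 95, 51, 146, 45, 87, 111, 75, 11
Sorted deviations: 0, 11, 45, 51, 75, 87, 95, 111, 146 → MAD = 75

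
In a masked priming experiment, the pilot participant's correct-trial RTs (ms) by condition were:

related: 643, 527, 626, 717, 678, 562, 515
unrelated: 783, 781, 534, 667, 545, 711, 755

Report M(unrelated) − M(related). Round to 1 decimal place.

M(related) = 4268/7 = 609.714
M(unrelated) = 4776/7 = 682.286
Difference = 682.286 − 609.714 = 72.571 ms

72.6 ms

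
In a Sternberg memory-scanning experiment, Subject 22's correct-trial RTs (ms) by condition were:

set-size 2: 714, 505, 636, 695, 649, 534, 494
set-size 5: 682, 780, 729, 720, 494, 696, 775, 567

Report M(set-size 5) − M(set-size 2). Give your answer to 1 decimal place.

M(set-size 2) = 4227/7 = 603.857
M(set-size 5) = 5443/8 = 680.375
Difference = 680.375 − 603.857 = 76.518 ms

76.5 ms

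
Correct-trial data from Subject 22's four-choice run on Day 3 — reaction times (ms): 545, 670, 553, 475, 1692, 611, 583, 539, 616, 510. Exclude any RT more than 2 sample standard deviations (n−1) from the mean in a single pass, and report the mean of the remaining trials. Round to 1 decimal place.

566.9 ms

n = 10, ΣRT = 6794, M = 679.400
Σ(x−M)² = 1167666.40; s = √(1167666.40/9) = 360.195
Cutoffs: 679.400 ± 2·360.195 → [-41.0, 1399.8]
Outside: 1692 → excluded.
Retained (n=9): Σ = 5102, mean = 5102/9 = 566.889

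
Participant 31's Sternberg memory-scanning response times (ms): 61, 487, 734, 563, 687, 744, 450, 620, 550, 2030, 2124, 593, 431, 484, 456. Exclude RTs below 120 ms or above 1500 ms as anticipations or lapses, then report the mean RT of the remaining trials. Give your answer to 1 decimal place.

566.6 ms

Excluded: 61, 2030, 2124
Retained (n=12): Σ = 6799
Mean = 6799/12 = 566.5833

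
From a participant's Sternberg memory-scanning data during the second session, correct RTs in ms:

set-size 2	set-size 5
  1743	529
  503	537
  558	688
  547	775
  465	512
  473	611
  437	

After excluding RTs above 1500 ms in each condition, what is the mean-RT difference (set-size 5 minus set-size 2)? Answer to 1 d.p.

set-size 2: exclude 1743
M(set-size 2) = 2983/6 = 497.167
M(set-size 5) = 3652/6 = 608.667
Difference = 608.667 − 497.167 = 111.500 ms

111.5 ms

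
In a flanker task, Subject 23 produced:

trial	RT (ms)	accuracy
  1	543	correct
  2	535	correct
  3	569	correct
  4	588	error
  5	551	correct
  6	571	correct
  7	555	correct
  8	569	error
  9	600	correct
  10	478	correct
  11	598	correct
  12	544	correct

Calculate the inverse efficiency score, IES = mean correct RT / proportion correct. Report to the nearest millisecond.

Correct trials (n=10): 543, 535, 569, 551, 571, 555, 600, 478, 598, 544
Mean correct RT = 5544/10 = 554.4000 ms
Proportion correct = 10/12
IES = 554.4000 / (10/12) = 665.280 ms

665 ms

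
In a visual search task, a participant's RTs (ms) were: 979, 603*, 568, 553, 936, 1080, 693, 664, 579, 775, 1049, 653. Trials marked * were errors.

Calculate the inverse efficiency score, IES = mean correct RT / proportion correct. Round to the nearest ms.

Correct trials (n=11): 979, 568, 553, 936, 1080, 693, 664, 579, 775, 1049, 653
Mean correct RT = 8529/11 = 775.3636 ms
Proportion correct = 11/12
IES = 775.3636 / (11/12) = 845.851 ms

846 ms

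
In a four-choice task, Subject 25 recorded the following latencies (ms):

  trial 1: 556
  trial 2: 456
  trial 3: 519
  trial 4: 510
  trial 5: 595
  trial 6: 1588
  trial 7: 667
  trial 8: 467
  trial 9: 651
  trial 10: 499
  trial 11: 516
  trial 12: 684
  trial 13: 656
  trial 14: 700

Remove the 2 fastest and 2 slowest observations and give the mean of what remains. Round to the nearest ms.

Sorted: 456, 467, 499, 510, 516, 519, 556, 595, 651, 656, 667, 684, 700, 1588
Drop lowest 2 (456, 467) and highest 2 (700, 1588)
Remaining (n=10): Σ = 5853, mean = 5853/10 = 585.300

585 ms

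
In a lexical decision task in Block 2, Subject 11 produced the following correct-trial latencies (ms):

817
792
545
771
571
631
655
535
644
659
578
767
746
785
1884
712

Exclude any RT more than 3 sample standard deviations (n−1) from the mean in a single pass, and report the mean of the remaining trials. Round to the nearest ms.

n = 16, ΣRT = 12092, M = 755.750
Σ(x−M)² = 1487673.00; s = √(1487673.00/15) = 314.926
Cutoffs: 755.750 ± 3·314.926 → [-189.0, 1700.5]
Outside: 1884 → excluded.
Retained (n=15): Σ = 10208, mean = 10208/15 = 680.533

681 ms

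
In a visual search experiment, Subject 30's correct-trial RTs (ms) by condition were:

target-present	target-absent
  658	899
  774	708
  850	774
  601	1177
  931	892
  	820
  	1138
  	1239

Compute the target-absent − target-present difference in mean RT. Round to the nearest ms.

M(target-present) = 3814/5 = 762.800
M(target-absent) = 7647/8 = 955.875
Difference = 955.875 − 762.800 = 193.075 ms

193 ms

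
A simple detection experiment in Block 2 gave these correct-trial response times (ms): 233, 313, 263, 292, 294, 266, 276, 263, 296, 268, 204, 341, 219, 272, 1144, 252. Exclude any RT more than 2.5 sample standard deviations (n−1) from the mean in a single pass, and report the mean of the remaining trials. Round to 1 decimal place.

270.1 ms

n = 16, ΣRT = 5196, M = 324.750
Σ(x−M)² = 733349.00; s = √(733349.00/15) = 221.111
Cutoffs: 324.750 ± 2.5·221.111 → [-228.0, 877.5]
Outside: 1144 → excluded.
Retained (n=15): Σ = 4052, mean = 4052/15 = 270.133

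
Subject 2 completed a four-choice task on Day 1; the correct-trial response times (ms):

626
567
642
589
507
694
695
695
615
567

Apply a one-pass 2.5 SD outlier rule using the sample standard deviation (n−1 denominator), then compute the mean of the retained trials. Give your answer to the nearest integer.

n = 10, ΣRT = 6197, M = 619.700
Σ(x−M)² = 36618.10; s = √(36618.10/9) = 63.786
Cutoffs: 619.700 ± 2.5·63.786 → [460.2, 779.2]
No RTs fall outside the cutoffs; all 10 retained. Mean = 6197/10 = 619.700

620 ms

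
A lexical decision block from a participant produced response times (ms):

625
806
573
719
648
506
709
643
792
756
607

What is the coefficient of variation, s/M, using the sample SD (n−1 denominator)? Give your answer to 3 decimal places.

n = 11, Σ = 7384, M = 671.2727
Σ(x−M)² = 88192.182; s = √(88192.182/10) = 93.9107
CV = 93.9107 / 671.2727 = 0.13990

0.140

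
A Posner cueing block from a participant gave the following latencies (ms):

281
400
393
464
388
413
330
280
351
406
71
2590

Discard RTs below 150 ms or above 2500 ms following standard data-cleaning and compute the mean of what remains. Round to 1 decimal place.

370.6 ms

Excluded: 71, 2590
Retained (n=10): Σ = 3706
Mean = 3706/10 = 370.6000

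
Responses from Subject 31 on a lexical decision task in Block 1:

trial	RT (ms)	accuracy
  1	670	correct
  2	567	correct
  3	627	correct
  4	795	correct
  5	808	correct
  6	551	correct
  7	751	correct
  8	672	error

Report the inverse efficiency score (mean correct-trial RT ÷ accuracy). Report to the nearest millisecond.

Correct trials (n=7): 670, 567, 627, 795, 808, 551, 751
Mean correct RT = 4769/7 = 681.2857 ms
Proportion correct = 7/8
IES = 681.2857 / (7/8) = 778.612 ms

779 ms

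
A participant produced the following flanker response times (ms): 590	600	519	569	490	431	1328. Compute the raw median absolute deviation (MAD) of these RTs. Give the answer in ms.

Sorted: 431, 490, 519, 569, 590, 600, 1328 → median = 569
|x − 569|: 21, 31, 50, 0, 79, 138, 759
Sorted deviations: 0, 21, 31, 50, 79, 138, 759 → MAD = 50

50 ms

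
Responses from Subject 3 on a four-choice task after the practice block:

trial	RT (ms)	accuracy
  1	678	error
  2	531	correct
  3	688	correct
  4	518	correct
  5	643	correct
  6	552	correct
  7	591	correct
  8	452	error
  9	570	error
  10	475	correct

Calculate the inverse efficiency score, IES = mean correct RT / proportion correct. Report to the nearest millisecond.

Correct trials (n=7): 531, 688, 518, 643, 552, 591, 475
Mean correct RT = 3998/7 = 571.1429 ms
Proportion correct = 7/10
IES = 571.1429 / (7/10) = 815.918 ms

816 ms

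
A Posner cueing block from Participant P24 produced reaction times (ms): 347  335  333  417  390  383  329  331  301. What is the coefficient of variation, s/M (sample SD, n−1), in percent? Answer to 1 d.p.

10.5%

n = 9, Σ = 3166, M = 351.7778
Σ(x−M)² = 10875.556; s = √(10875.556/8) = 36.8706
CV = 36.8706 / 351.7778 = 0.10481 = 10.481%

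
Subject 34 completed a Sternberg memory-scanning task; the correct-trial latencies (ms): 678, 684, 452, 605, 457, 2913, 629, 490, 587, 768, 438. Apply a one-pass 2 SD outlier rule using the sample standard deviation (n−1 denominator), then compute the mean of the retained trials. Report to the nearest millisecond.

579 ms

n = 11, ΣRT = 8701, M = 791.000
Σ(x−M)² = 5071774.00; s = √(5071774.00/10) = 712.164
Cutoffs: 791.000 ± 2·712.164 → [-633.3, 2215.3]
Outside: 2913 → excluded.
Retained (n=10): Σ = 5788, mean = 5788/10 = 578.800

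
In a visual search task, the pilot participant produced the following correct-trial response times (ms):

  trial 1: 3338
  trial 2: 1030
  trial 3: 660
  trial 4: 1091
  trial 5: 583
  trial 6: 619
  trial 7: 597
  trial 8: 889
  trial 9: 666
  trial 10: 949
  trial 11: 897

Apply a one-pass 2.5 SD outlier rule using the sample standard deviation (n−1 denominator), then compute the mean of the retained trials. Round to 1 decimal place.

n = 11, ΣRT = 11319, M = 1029.000
Σ(x−M)² = 6200320.00; s = √(6200320.00/10) = 787.421
Cutoffs: 1029.000 ± 2.5·787.421 → [-939.6, 2997.6]
Outside: 3338 → excluded.
Retained (n=10): Σ = 7981, mean = 7981/10 = 798.100

798.1 ms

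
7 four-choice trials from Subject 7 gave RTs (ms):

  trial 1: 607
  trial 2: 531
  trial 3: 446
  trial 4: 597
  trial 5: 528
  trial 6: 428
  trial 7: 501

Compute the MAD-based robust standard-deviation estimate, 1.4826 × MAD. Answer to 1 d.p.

102.3 ms

Sorted: 428, 446, 501, 528, 531, 597, 607 → median = 528
|x − 528| sorted: 0, 3, 27, 69, 79, 82, 100 → MAD = 69
Robust SD ≈ 1.4826 × 69 = 102.299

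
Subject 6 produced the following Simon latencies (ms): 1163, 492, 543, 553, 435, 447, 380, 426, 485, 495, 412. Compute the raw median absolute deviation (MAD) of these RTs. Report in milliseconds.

Sorted: 380, 412, 426, 435, 447, 485, 492, 495, 543, 553, 1163 → median = 485
|x − 485|: 678, 7, 58, 68, 50, 38, 105, 59, 0, 10, 73
Sorted deviations: 0, 7, 10, 38, 50, 58, 59, 68, 73, 105, 678 → MAD = 58

58 ms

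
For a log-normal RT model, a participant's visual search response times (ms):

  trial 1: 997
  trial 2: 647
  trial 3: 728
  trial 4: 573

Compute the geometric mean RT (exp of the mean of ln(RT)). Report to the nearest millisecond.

ln(RT): 6.9048, 6.4723, 6.5903, 6.3509
Mean ln(RT) = 26.3183/4 = 6.57957
Geometric mean = exp(6.57957) = 720.23 ms

720 ms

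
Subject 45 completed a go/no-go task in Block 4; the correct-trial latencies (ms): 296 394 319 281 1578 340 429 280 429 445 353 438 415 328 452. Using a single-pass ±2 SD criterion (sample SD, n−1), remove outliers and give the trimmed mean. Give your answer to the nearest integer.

n = 15, ΣRT = 6777, M = 451.800
Σ(x−M)² = 1412482.40; s = √(1412482.40/14) = 317.634
Cutoffs: 451.800 ± 2·317.634 → [-183.5, 1087.1]
Outside: 1578 → excluded.
Retained (n=14): Σ = 5199, mean = 5199/14 = 371.357

371 ms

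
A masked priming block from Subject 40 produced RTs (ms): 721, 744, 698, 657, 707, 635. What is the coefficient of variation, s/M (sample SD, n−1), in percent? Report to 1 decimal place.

n = 6, Σ = 4162, M = 693.6667
Σ(x−M)² = 8263.333; s = √(8263.333/5) = 40.6530
CV = 40.6530 / 693.6667 = 0.05861 = 5.861%

5.9%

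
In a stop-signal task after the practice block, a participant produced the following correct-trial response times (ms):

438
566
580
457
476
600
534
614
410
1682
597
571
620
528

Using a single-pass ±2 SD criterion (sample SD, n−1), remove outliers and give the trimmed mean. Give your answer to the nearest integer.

538 ms

n = 14, ΣRT = 8673, M = 619.500
Σ(x−M)² = 1276111.50; s = √(1276111.50/13) = 313.309
Cutoffs: 619.500 ± 2·313.309 → [-7.1, 1246.1]
Outside: 1682 → excluded.
Retained (n=13): Σ = 6991, mean = 6991/13 = 537.769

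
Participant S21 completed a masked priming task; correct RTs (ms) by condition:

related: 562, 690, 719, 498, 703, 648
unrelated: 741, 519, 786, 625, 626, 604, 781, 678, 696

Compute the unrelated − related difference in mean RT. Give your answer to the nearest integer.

M(related) = 3820/6 = 636.667
M(unrelated) = 6056/9 = 672.889
Difference = 672.889 − 636.667 = 36.222 ms

36 ms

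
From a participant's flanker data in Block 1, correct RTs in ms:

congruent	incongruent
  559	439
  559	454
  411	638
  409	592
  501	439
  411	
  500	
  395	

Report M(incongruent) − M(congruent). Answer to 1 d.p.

M(congruent) = 3745/8 = 468.125
M(incongruent) = 2562/5 = 512.400
Difference = 512.400 − 468.125 = 44.275 ms

44.3 ms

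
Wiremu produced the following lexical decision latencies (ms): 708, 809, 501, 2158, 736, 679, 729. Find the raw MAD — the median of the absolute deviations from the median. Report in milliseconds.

Sorted: 501, 679, 708, 729, 736, 809, 2158 → median = 729
|x − 729|: 21, 80, 228, 1429, 7, 50, 0
Sorted deviations: 0, 7, 21, 50, 80, 228, 1429 → MAD = 50

50 ms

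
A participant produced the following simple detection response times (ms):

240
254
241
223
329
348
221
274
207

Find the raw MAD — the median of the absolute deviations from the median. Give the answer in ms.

20 ms

Sorted: 207, 221, 223, 240, 241, 254, 274, 329, 348 → median = 241
|x − 241|: 1, 13, 0, 18, 88, 107, 20, 33, 34
Sorted deviations: 0, 1, 13, 18, 20, 33, 34, 88, 107 → MAD = 20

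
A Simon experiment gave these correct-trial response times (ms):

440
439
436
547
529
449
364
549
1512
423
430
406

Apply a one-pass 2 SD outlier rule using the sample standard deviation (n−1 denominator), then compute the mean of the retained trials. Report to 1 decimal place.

455.6 ms

n = 12, ΣRT = 6524, M = 543.667
Σ(x−M)² = 1058892.67; s = √(1058892.67/11) = 310.263
Cutoffs: 543.667 ± 2·310.263 → [-76.9, 1164.2]
Outside: 1512 → excluded.
Retained (n=11): Σ = 5012, mean = 5012/11 = 455.636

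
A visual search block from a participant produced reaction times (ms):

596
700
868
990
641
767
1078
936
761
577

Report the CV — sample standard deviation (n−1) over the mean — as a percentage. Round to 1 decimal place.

n = 10, Σ = 7914, M = 791.4000
Σ(x−M)² = 265000.400; s = √(265000.400/9) = 171.5940
CV = 171.5940 / 791.4000 = 0.21682 = 21.682%

21.7%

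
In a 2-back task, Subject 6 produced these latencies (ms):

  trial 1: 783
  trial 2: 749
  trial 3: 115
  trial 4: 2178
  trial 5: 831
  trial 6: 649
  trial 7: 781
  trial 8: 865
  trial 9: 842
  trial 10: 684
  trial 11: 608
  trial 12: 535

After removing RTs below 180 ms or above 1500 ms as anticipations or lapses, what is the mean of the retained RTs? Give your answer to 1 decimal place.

732.7 ms

Excluded: 115, 2178
Retained (n=10): Σ = 7327
Mean = 7327/10 = 732.7000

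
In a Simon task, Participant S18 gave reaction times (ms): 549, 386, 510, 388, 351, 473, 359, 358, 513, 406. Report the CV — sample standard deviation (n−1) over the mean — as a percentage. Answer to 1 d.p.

17.4%

n = 10, Σ = 4293, M = 429.3000
Σ(x−M)² = 50036.100; s = √(50036.100/9) = 74.5625
CV = 74.5625 / 429.3000 = 0.17368 = 17.368%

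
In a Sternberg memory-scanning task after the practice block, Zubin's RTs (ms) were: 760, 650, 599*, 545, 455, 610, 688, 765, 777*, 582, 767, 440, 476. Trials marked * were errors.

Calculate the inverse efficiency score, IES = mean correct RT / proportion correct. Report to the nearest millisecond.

724 ms

Correct trials (n=11): 760, 650, 545, 455, 610, 688, 765, 582, 767, 440, 476
Mean correct RT = 6738/11 = 612.5455 ms
Proportion correct = 11/13
IES = 612.5455 / (11/13) = 723.917 ms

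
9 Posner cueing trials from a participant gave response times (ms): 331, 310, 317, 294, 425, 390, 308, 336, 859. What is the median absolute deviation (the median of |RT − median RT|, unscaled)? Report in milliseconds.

Sorted: 294, 308, 310, 317, 331, 336, 390, 425, 859 → median = 331
|x − 331|: 0, 21, 14, 37, 94, 59, 23, 5, 528
Sorted deviations: 0, 5, 14, 21, 23, 37, 59, 94, 528 → MAD = 23

23 ms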